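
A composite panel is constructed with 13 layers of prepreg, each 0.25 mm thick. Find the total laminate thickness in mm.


h = n * t_ply = 13 * 0.25 = 3.25 mm

3.25 mm


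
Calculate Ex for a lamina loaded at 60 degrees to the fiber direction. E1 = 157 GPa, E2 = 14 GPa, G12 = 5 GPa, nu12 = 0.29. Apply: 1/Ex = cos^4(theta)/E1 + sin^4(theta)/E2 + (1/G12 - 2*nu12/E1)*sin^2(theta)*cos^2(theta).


cos^4(60) = 0.0625, sin^4(60) = 0.5625, sin^2(60)*cos^2(60) = 0.1875
1/G12 - 2*nu12/E1 = 1/5 - 2*0.29/157 = 0.196306 GPa^-1
1/Ex = 0.0625/157 + 0.5625/14 + 0.196306*0.1875 = 0.077384 GPa^-1
Ex = 12.92 GPa

12.92 GPa


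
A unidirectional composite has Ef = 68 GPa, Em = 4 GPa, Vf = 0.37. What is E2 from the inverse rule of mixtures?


1/E2 = Vf/Ef + (1-Vf)/Em = 0.37/68 + 0.63/4
E2 = 6.14 GPa

6.14 GPa


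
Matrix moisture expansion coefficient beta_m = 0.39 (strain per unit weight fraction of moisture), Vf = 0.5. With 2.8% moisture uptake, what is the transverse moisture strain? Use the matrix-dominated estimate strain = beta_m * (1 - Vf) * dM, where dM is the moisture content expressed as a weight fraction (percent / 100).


dM = 2.8/100 = 0.028
strain = beta_m * (1-Vf) * dM = 0.39 * 0.5 * 0.028 = 0.00546

0.00546


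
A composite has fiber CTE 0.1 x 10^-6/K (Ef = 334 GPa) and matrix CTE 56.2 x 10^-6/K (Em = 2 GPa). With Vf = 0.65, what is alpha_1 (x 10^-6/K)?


E1 = Ef*Vf + Em*(1-Vf) = 217.8
alpha_1 = (alpha_f*Ef*Vf + alpha_m*Em*(1-Vf))/E1 = 0.28 x 10^-6/K

0.28 x 10^-6/K


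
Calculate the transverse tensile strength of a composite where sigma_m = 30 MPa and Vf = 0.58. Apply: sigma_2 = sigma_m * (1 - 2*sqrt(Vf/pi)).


factor = 1 - 2*sqrt(0.58/pi) = 0.1407
sigma_2 = 30 * 0.1407 = 4.22 MPa

4.22 MPa


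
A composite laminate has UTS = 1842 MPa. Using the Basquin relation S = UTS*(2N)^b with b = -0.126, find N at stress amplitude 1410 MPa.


N = 0.5 * (S/UTS)^(1/b) = 0.5 * (1410/1842)^(1/-0.126) = 4.1703 cycles

4.1703 cycles


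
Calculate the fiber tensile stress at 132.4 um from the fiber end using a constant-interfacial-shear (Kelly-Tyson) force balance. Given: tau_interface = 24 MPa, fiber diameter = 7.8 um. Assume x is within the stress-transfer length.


Force balance: sigma_f * (pi*d^2/4) = tau * (pi*d) * x  ->  sigma_f = 4 * tau * x / d
sigma_f = 4 * 24 * 132.4 / 7.8 = 1629.5 MPa

1629.5 MPa


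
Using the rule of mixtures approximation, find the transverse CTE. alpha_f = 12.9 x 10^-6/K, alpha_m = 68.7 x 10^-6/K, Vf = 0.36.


alpha_2 = alpha_f*Vf + alpha_m*(1-Vf) = 12.9*0.36 + 68.7*0.64 = 48.6 x 10^-6/K

48.6 x 10^-6/K


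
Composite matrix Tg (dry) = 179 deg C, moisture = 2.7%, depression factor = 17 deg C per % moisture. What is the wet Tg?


Tg_wet = Tg_dry - k*moisture = 179 - 17*2.7 = 133.1 deg C

133.1 deg C


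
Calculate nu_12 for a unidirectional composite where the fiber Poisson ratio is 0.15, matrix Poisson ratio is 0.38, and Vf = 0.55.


nu_12 = nu_f*Vf + nu_m*(1-Vf) = 0.15*0.55 + 0.38*0.45 = 0.2535

0.2535


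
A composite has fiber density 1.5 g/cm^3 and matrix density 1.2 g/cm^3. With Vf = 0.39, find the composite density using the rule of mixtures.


rho_c = rho_f*Vf + rho_m*(1-Vf) = 1.5*0.39 + 1.2*0.61 = 1.317 g/cm^3

1.317 g/cm^3


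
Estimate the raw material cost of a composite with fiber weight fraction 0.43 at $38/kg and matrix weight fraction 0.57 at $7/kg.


Cost = cost_f*Wf + cost_m*Wm = 38*0.43 + 7*0.57 = $20.33/kg

$20.33/kg


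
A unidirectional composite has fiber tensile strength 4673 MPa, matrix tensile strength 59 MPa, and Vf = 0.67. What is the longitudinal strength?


sigma_1 = sigma_f*Vf + sigma_m*(1-Vf) = 4673*0.67 + 59*0.33 = 3150.4 MPa

3150.4 MPa


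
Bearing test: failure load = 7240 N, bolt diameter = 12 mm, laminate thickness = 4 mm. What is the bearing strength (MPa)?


sigma_br = F/(d*h) = 7240/(12*4) = 150.8 MPa

150.8 MPa


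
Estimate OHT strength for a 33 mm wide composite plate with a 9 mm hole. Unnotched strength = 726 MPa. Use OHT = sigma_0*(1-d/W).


OHT = sigma_0*(1-d/W) = 726*(1-9/33) = 528.0 MPa

528.0 MPa


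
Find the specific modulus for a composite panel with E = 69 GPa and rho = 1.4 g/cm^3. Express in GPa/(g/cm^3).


Specific stiffness = E/rho = 69/1.4 = 49.3 GPa/(g/cm^3)

49.3 GPa/(g/cm^3)


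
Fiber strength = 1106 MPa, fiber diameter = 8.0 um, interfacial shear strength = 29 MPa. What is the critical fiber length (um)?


Lc = sigma_f * d / (2 * tau_i) = 1106 * 8.0 / (2 * 29) = 152.6 um

152.6 um


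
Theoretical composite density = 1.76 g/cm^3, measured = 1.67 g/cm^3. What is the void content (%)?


Void% = (rho_theo - rho_actual)/rho_theo * 100 = (1.76 - 1.67)/1.76 * 100 = 5.11%

5.11%


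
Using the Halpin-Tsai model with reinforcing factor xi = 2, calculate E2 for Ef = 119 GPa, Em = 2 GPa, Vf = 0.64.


eta = (Ef/Em - 1)/(Ef/Em + xi) = (59.5 - 1)/(59.5 + 2) = 0.9512
E2 = Em*(1+xi*eta*Vf)/(1-eta*Vf) = 11.34 GPa

11.34 GPa


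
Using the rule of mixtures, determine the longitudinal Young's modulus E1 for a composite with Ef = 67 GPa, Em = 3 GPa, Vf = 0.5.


E1 = Ef*Vf + Em*(1-Vf) = 67*0.5 + 3*0.5 = 35.0 GPa

35.0 GPa


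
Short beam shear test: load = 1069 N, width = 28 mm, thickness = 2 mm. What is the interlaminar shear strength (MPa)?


ILSS = 3F/(4bh) = 3*1069/(4*28*2) = 14.32 MPa

14.32 MPa


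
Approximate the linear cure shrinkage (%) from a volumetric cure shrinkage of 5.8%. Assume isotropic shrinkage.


Linear shrinkage ≈ vol_shrink/3 = 5.8/3 = 1.933%

1.933%


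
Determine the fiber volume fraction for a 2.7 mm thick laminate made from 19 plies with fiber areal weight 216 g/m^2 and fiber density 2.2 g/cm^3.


Vf = n * FAW / (rho_f * h * 1000) = 19 * 216 / (2.2 * 2.7 * 1000) = 0.6909

0.6909


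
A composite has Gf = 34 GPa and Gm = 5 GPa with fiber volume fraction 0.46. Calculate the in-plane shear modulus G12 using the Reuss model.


1/G12 = Vf/Gf + (1-Vf)/Gm = 0.46/34 + 0.54/5
G12 = 8.23 GPa

8.23 GPa


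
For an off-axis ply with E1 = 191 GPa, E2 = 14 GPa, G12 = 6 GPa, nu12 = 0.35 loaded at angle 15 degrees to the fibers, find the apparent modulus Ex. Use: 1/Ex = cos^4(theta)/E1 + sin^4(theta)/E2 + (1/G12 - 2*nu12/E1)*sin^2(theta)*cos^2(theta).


cos^4(15) = 0.870513, sin^4(15) = 0.004487, sin^2(15)*cos^2(15) = 0.0625
1/G12 - 2*nu12/E1 = 1/6 - 2*0.35/191 = 0.163002 GPa^-1
1/Ex = 0.870513/191 + 0.004487/14 + 0.163002*0.0625 = 0.0150658 GPa^-1
Ex = 66.38 GPa

66.38 GPa


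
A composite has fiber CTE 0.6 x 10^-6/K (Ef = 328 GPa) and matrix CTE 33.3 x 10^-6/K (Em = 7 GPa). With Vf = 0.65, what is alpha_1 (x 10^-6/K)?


E1 = Ef*Vf + Em*(1-Vf) = 215.65
alpha_1 = (alpha_f*Ef*Vf + alpha_m*Em*(1-Vf))/E1 = 0.97 x 10^-6/K

0.97 x 10^-6/K


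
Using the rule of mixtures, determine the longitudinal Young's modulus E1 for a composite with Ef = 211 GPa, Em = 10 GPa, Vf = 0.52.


E1 = Ef*Vf + Em*(1-Vf) = 211*0.52 + 10*0.48 = 114.52 GPa

114.52 GPa


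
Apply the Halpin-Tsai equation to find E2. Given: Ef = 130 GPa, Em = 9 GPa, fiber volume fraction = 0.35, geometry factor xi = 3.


eta = (Ef/Em - 1)/(Ef/Em + xi) = (14.4444 - 1)/(14.4444 + 3) = 0.7707
E2 = Em*(1+xi*eta*Vf)/(1-eta*Vf) = 22.3 GPa

22.3 GPa


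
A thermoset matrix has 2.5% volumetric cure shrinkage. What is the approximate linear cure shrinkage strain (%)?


Linear shrinkage ≈ vol_shrink/3 = 2.5/3 = 0.833%

0.833%


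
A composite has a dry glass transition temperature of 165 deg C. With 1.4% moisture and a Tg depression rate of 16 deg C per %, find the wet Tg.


Tg_wet = Tg_dry - k*moisture = 165 - 16*1.4 = 142.6 deg C

142.6 deg C


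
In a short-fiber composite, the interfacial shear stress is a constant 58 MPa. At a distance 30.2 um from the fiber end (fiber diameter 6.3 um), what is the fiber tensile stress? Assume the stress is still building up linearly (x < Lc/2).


Force balance: sigma_f * (pi*d^2/4) = tau * (pi*d) * x  ->  sigma_f = 4 * tau * x / d
sigma_f = 4 * 58 * 30.2 / 6.3 = 1112.1 MPa

1112.1 MPa


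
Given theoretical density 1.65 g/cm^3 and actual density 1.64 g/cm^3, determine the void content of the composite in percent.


Void% = (rho_theo - rho_actual)/rho_theo * 100 = (1.65 - 1.64)/1.65 * 100 = 0.61%

0.61%


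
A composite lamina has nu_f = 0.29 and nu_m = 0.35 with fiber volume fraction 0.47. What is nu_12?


nu_12 = nu_f*Vf + nu_m*(1-Vf) = 0.29*0.47 + 0.35*0.53 = 0.3218

0.3218


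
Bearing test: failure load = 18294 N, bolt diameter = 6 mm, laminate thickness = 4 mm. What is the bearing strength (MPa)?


sigma_br = F/(d*h) = 18294/(6*4) = 762.3 MPa

762.3 MPa


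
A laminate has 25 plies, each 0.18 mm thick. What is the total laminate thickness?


h = n * t_ply = 25 * 0.18 = 4.5 mm

4.5 mm


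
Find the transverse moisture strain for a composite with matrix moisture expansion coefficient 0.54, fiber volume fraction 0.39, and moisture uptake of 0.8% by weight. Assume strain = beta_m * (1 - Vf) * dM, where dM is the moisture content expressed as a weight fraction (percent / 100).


dM = 0.8/100 = 0.008
strain = beta_m * (1-Vf) * dM = 0.54 * 0.61 * 0.008 = 0.0026352

0.0026352


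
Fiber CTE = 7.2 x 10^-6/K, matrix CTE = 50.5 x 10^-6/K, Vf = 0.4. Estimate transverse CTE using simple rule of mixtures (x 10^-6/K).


alpha_2 = alpha_f*Vf + alpha_m*(1-Vf) = 7.2*0.4 + 50.5*0.6 = 33.2 x 10^-6/K

33.2 x 10^-6/K


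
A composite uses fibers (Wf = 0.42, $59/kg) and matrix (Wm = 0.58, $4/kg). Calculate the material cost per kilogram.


Cost = cost_f*Wf + cost_m*Wm = 59*0.42 + 4*0.58 = $27.1/kg

$27.1/kg


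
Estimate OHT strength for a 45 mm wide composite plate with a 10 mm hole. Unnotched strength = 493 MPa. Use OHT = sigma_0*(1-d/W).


OHT = sigma_0*(1-d/W) = 493*(1-10/45) = 383.4 MPa

383.4 MPa


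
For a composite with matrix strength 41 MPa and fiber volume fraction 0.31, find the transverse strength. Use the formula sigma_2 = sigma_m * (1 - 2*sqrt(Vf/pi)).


factor = 1 - 2*sqrt(0.31/pi) = 0.3717
sigma_2 = 41 * 0.3717 = 15.24 MPa

15.24 MPa


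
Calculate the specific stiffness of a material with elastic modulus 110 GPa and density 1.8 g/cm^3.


Specific stiffness = E/rho = 110/1.8 = 61.1 GPa/(g/cm^3)

61.1 GPa/(g/cm^3)


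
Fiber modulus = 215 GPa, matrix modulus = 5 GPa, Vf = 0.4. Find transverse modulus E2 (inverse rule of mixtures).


1/E2 = Vf/Ef + (1-Vf)/Em = 0.4/215 + 0.6/5
E2 = 8.21 GPa

8.21 GPa


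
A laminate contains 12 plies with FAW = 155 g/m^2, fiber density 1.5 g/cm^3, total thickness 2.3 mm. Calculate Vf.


Vf = n * FAW / (rho_f * h * 1000) = 12 * 155 / (1.5 * 2.3 * 1000) = 0.5391

0.5391


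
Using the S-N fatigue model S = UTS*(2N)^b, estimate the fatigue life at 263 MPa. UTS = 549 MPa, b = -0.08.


N = 0.5 * (S/UTS)^(1/b) = 0.5 * (263/549)^(1/-0.08) = 4945.1270 cycles

4945.1270 cycles


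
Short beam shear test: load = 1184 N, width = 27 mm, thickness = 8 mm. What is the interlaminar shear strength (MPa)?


ILSS = 3F/(4bh) = 3*1184/(4*27*8) = 4.11 MPa

4.11 MPa


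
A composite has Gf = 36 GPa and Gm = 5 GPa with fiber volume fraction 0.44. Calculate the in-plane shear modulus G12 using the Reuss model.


1/G12 = Vf/Gf + (1-Vf)/Gm = 0.44/36 + 0.56/5
G12 = 8.05 GPa

8.05 GPa


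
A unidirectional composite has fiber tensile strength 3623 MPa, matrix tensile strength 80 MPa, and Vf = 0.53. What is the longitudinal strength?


sigma_1 = sigma_f*Vf + sigma_m*(1-Vf) = 3623*0.53 + 80*0.47 = 1957.8 MPa

1957.8 MPa


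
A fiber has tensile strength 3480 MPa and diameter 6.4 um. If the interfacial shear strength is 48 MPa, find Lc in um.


Lc = sigma_f * d / (2 * tau_i) = 3480 * 6.4 / (2 * 48) = 232.0 um

232.0 um


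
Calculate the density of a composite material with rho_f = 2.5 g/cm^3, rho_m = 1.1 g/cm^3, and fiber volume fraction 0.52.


rho_c = rho_f*Vf + rho_m*(1-Vf) = 2.5*0.52 + 1.1*0.48 = 1.828 g/cm^3

1.828 g/cm^3


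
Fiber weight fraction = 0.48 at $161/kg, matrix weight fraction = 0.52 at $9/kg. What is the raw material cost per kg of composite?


Cost = cost_f*Wf + cost_m*Wm = 161*0.48 + 9*0.52 = $81.96/kg

$81.96/kg


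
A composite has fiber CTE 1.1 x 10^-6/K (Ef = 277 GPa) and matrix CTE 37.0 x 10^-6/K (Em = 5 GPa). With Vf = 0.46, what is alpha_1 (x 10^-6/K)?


E1 = Ef*Vf + Em*(1-Vf) = 130.12
alpha_1 = (alpha_f*Ef*Vf + alpha_m*Em*(1-Vf))/E1 = 1.84 x 10^-6/K

1.84 x 10^-6/K


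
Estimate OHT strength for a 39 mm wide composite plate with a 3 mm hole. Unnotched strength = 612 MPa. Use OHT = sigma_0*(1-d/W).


OHT = sigma_0*(1-d/W) = 612*(1-3/39) = 564.9 MPa

564.9 MPa


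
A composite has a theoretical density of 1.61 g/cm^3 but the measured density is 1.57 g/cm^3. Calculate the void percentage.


Void% = (rho_theo - rho_actual)/rho_theo * 100 = (1.61 - 1.57)/1.61 * 100 = 2.48%

2.48%


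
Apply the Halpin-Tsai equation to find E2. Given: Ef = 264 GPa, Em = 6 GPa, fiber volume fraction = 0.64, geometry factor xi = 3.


eta = (Ef/Em - 1)/(Ef/Em + xi) = (44.0 - 1)/(44.0 + 3) = 0.9149
E2 = Em*(1+xi*eta*Vf)/(1-eta*Vf) = 39.91 GPa

39.91 GPa


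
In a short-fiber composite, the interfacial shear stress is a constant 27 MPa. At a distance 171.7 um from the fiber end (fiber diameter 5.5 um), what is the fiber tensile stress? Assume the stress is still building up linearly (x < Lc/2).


Force balance: sigma_f * (pi*d^2/4) = tau * (pi*d) * x  ->  sigma_f = 4 * tau * x / d
sigma_f = 4 * 27 * 171.7 / 5.5 = 3371.6 MPa

3371.6 MPa


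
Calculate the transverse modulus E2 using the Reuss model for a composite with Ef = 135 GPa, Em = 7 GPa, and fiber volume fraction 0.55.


1/E2 = Vf/Ef + (1-Vf)/Em = 0.55/135 + 0.45/7
E2 = 14.63 GPa

14.63 GPa


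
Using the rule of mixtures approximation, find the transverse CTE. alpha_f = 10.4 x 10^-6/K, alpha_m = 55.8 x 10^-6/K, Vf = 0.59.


alpha_2 = alpha_f*Vf + alpha_m*(1-Vf) = 10.4*0.59 + 55.8*0.41 = 29.0 x 10^-6/K

29.0 x 10^-6/K


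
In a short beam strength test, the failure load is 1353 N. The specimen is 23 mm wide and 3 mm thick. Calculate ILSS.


ILSS = 3F/(4bh) = 3*1353/(4*23*3) = 14.71 MPa

14.71 MPa


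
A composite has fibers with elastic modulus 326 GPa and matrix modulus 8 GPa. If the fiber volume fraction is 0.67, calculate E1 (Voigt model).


E1 = Ef*Vf + Em*(1-Vf) = 326*0.67 + 8*0.33 = 221.06 GPa

221.06 GPa


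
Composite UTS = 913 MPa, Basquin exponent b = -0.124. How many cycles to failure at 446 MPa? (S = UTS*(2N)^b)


N = 0.5 * (S/UTS)^(1/b) = 0.5 * (446/913)^(1/-0.124) = 161.4844 cycles

161.4844 cycles


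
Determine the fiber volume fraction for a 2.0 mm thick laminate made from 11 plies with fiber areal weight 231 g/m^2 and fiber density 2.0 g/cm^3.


Vf = n * FAW / (rho_f * h * 1000) = 11 * 231 / (2.0 * 2.0 * 1000) = 0.6353

0.6353


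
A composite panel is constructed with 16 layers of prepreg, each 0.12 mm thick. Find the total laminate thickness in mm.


h = n * t_ply = 16 * 0.12 = 1.92 mm

1.92 mm


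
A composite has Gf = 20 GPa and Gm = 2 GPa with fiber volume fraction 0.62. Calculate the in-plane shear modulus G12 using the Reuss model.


1/G12 = Vf/Gf + (1-Vf)/Gm = 0.62/20 + 0.38/2
G12 = 4.52 GPa

4.52 GPa


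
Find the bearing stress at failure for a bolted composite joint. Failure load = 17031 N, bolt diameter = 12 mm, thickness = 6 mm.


sigma_br = F/(d*h) = 17031/(12*6) = 236.5 MPa

236.5 MPa


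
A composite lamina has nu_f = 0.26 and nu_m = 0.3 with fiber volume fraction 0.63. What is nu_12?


nu_12 = nu_f*Vf + nu_m*(1-Vf) = 0.26*0.63 + 0.3*0.37 = 0.2748

0.2748


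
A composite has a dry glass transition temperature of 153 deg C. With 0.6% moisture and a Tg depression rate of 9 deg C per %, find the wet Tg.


Tg_wet = Tg_dry - k*moisture = 153 - 9*0.6 = 147.6 deg C

147.6 deg C


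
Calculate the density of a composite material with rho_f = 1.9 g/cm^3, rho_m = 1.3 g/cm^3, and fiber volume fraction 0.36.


rho_c = rho_f*Vf + rho_m*(1-Vf) = 1.9*0.36 + 1.3*0.64 = 1.516 g/cm^3

1.516 g/cm^3


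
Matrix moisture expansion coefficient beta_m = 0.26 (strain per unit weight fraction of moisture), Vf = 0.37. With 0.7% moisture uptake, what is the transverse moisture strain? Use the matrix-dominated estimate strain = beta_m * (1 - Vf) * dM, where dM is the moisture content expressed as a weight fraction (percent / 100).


dM = 0.7/100 = 0.007
strain = beta_m * (1-Vf) * dM = 0.26 * 0.63 * 0.007 = 0.0011466

0.0011466


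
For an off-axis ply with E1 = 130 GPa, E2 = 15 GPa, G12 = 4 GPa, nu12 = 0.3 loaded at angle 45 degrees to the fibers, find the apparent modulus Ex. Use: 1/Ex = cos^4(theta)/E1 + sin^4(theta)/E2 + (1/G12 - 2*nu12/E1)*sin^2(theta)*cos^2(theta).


cos^4(45) = 0.25, sin^4(45) = 0.25, sin^2(45)*cos^2(45) = 0.25
1/G12 - 2*nu12/E1 = 1/4 - 2*0.3/130 = 0.245385 GPa^-1
1/Ex = 0.25/130 + 0.25/15 + 0.245385*0.25 = 0.0799359 GPa^-1
Ex = 12.51 GPa

12.51 GPa


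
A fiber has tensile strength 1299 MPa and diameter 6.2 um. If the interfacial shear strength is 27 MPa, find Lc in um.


Lc = sigma_f * d / (2 * tau_i) = 1299 * 6.2 / (2 * 27) = 149.1 um

149.1 um


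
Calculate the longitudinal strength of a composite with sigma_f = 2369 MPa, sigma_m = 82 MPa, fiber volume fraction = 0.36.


sigma_1 = sigma_f*Vf + sigma_m*(1-Vf) = 2369*0.36 + 82*0.64 = 905.3 MPa

905.3 MPa


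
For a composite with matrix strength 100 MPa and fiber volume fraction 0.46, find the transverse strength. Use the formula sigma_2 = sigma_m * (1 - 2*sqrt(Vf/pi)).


factor = 1 - 2*sqrt(0.46/pi) = 0.2347
sigma_2 = 100 * 0.2347 = 23.47 MPa

23.47 MPa


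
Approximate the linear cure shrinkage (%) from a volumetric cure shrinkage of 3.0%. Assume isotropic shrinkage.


Linear shrinkage ≈ vol_shrink/3 = 3.0/3 = 1.0%

1.0%


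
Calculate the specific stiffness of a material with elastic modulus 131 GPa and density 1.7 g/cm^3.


Specific stiffness = E/rho = 131/1.7 = 77.1 GPa/(g/cm^3)

77.1 GPa/(g/cm^3)


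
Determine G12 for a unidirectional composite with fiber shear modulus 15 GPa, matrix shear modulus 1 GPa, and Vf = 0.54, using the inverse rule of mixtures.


1/G12 = Vf/Gf + (1-Vf)/Gm = 0.54/15 + 0.46/1
G12 = 2.02 GPa

2.02 GPa


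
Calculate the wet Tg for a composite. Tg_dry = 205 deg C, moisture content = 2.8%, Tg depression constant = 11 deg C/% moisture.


Tg_wet = Tg_dry - k*moisture = 205 - 11*2.8 = 174.2 deg C

174.2 deg C


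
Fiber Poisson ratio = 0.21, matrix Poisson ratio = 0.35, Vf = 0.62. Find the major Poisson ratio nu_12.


nu_12 = nu_f*Vf + nu_m*(1-Vf) = 0.21*0.62 + 0.35*0.38 = 0.2632

0.2632


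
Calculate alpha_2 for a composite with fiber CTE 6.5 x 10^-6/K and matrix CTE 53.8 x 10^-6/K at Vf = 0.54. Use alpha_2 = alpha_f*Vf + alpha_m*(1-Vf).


alpha_2 = alpha_f*Vf + alpha_m*(1-Vf) = 6.5*0.54 + 53.8*0.46 = 28.3 x 10^-6/K

28.3 x 10^-6/K


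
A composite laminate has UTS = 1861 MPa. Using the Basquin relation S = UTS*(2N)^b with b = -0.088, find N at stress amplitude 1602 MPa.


N = 0.5 * (S/UTS)^(1/b) = 0.5 * (1602/1861)^(1/-0.088) = 2.7451 cycles

2.7451 cycles


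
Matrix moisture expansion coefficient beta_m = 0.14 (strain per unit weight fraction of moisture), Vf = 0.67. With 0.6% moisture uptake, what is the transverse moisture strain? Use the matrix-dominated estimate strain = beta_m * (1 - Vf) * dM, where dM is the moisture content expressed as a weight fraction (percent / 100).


dM = 0.6/100 = 0.006
strain = beta_m * (1-Vf) * dM = 0.14 * 0.33 * 0.006 = 0.0002772

0.0002772


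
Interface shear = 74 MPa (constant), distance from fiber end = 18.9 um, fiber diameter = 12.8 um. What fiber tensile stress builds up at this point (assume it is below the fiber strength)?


Force balance: sigma_f * (pi*d^2/4) = tau * (pi*d) * x  ->  sigma_f = 4 * tau * x / d
sigma_f = 4 * 74 * 18.9 / 12.8 = 437.1 MPa

437.1 MPa


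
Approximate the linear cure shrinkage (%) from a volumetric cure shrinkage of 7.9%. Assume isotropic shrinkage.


Linear shrinkage ≈ vol_shrink/3 = 7.9/3 = 2.633%

2.633%


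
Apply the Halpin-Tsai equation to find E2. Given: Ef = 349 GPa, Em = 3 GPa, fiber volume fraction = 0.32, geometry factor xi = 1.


eta = (Ef/Em - 1)/(Ef/Em + xi) = (116.3333 - 1)/(116.3333 + 1) = 0.983
E2 = Em*(1+xi*eta*Vf)/(1-eta*Vf) = 5.75 GPa

5.75 GPa


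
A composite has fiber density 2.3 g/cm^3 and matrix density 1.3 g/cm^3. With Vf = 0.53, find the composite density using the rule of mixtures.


rho_c = rho_f*Vf + rho_m*(1-Vf) = 2.3*0.53 + 1.3*0.47 = 1.83 g/cm^3

1.83 g/cm^3


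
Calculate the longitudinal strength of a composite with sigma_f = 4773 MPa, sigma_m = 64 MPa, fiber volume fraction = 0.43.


sigma_1 = sigma_f*Vf + sigma_m*(1-Vf) = 4773*0.43 + 64*0.57 = 2088.9 MPa

2088.9 MPa


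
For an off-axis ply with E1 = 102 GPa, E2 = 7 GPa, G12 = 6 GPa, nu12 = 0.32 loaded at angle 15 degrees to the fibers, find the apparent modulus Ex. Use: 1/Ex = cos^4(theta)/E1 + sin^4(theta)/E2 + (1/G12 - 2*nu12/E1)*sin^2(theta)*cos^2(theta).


cos^4(15) = 0.870513, sin^4(15) = 0.004487, sin^2(15)*cos^2(15) = 0.0625
1/G12 - 2*nu12/E1 = 1/6 - 2*0.32/102 = 0.160392 GPa^-1
1/Ex = 0.870513/102 + 0.004487/7 + 0.160392*0.0625 = 0.0192 GPa^-1
Ex = 52.08 GPa

52.08 GPa


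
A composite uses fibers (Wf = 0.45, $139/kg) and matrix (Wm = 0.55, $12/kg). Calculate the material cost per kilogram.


Cost = cost_f*Wf + cost_m*Wm = 139*0.45 + 12*0.55 = $69.15/kg

$69.15/kg


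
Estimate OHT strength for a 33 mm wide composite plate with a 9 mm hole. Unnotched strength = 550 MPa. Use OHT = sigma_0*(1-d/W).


OHT = sigma_0*(1-d/W) = 550*(1-9/33) = 400.0 MPa

400.0 MPa


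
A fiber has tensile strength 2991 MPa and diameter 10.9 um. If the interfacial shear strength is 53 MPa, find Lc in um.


Lc = sigma_f * d / (2 * tau_i) = 2991 * 10.9 / (2 * 53) = 307.6 um

307.6 um


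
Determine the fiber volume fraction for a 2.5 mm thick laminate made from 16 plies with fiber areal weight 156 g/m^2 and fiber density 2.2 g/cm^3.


Vf = n * FAW / (rho_f * h * 1000) = 16 * 156 / (2.2 * 2.5 * 1000) = 0.4538

0.4538


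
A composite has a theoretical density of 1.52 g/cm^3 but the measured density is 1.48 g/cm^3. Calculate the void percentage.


Void% = (rho_theo - rho_actual)/rho_theo * 100 = (1.52 - 1.48)/1.52 * 100 = 2.63%

2.63%


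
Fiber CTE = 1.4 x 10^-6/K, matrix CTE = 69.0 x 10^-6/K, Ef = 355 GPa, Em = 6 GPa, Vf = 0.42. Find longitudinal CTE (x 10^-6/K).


E1 = Ef*Vf + Em*(1-Vf) = 152.58
alpha_1 = (alpha_f*Ef*Vf + alpha_m*Em*(1-Vf))/E1 = 2.94 x 10^-6/K

2.94 x 10^-6/K


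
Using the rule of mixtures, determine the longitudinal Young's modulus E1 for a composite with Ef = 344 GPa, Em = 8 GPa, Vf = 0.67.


E1 = Ef*Vf + Em*(1-Vf) = 344*0.67 + 8*0.33 = 233.12 GPa

233.12 GPa


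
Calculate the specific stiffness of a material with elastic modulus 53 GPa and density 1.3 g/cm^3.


Specific stiffness = E/rho = 53/1.3 = 40.8 GPa/(g/cm^3)

40.8 GPa/(g/cm^3)


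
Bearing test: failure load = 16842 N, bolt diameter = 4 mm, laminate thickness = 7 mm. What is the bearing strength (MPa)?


sigma_br = F/(d*h) = 16842/(4*7) = 601.5 MPa

601.5 MPa


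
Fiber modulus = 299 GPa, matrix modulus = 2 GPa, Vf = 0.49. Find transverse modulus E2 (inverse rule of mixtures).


1/E2 = Vf/Ef + (1-Vf)/Em = 0.49/299 + 0.51/2
E2 = 3.9 GPa

3.9 GPa


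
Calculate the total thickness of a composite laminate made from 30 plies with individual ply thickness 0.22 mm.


h = n * t_ply = 30 * 0.22 = 6.6 mm

6.6 mm


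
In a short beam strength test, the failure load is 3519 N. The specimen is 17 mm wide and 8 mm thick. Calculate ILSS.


ILSS = 3F/(4bh) = 3*3519/(4*17*8) = 19.41 MPa

19.41 MPa


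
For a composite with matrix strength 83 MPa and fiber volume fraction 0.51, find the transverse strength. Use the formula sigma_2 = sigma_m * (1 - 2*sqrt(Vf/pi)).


factor = 1 - 2*sqrt(0.51/pi) = 0.1942
sigma_2 = 83 * 0.1942 = 16.12 MPa

16.12 MPa


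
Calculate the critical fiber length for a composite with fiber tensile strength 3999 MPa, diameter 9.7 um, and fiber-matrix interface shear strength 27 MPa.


Lc = sigma_f * d / (2 * tau_i) = 3999 * 9.7 / (2 * 27) = 718.3 um

718.3 um


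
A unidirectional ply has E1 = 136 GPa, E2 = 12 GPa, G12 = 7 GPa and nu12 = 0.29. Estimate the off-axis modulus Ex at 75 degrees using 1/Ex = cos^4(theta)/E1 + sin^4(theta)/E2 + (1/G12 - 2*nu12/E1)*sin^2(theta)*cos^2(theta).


cos^4(75) = 0.004487, sin^4(75) = 0.870513, sin^2(75)*cos^2(75) = 0.0625
1/G12 - 2*nu12/E1 = 1/7 - 2*0.29/136 = 0.138592 GPa^-1
1/Ex = 0.004487/136 + 0.870513/12 + 0.138592*0.0625 = 0.0812377 GPa^-1
Ex = 12.31 GPa

12.31 GPa


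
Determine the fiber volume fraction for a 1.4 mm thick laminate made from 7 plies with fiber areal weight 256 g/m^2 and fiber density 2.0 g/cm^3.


Vf = n * FAW / (rho_f * h * 1000) = 7 * 256 / (2.0 * 1.4 * 1000) = 0.64

0.64


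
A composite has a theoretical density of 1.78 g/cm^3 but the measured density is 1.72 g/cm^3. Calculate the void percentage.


Void% = (rho_theo - rho_actual)/rho_theo * 100 = (1.78 - 1.72)/1.78 * 100 = 3.37%

3.37%


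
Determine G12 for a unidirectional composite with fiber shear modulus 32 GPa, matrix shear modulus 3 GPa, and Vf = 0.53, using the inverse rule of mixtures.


1/G12 = Vf/Gf + (1-Vf)/Gm = 0.53/32 + 0.47/3
G12 = 5.77 GPa

5.77 GPa


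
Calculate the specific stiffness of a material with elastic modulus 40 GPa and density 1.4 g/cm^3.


Specific stiffness = E/rho = 40/1.4 = 28.6 GPa/(g/cm^3)

28.6 GPa/(g/cm^3)


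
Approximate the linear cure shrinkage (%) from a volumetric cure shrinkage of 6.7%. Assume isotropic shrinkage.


Linear shrinkage ≈ vol_shrink/3 = 6.7/3 = 2.233%

2.233%


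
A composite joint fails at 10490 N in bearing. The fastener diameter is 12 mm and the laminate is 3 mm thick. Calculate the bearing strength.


sigma_br = F/(d*h) = 10490/(12*3) = 291.4 MPa

291.4 MPa


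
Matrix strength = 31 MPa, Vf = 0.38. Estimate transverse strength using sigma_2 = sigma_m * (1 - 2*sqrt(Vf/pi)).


factor = 1 - 2*sqrt(0.38/pi) = 0.3044
sigma_2 = 31 * 0.3044 = 9.44 MPa

9.44 MPa


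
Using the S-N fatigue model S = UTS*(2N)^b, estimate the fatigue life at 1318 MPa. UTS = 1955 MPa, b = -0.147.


N = 0.5 * (S/UTS)^(1/b) = 0.5 * (1318/1955)^(1/-0.147) = 7.3082 cycles

7.3082 cycles


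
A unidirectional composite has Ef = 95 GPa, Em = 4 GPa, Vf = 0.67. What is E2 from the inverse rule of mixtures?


1/E2 = Vf/Ef + (1-Vf)/Em = 0.67/95 + 0.33/4
E2 = 11.17 GPa

11.17 GPa


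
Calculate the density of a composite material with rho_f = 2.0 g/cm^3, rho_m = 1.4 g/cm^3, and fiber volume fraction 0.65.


rho_c = rho_f*Vf + rho_m*(1-Vf) = 2.0*0.65 + 1.4*0.35 = 1.79 g/cm^3

1.79 g/cm^3


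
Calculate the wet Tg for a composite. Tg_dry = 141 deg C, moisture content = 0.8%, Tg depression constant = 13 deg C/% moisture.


Tg_wet = Tg_dry - k*moisture = 141 - 13*0.8 = 130.6 deg C

130.6 deg C


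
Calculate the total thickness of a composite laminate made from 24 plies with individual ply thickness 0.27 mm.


h = n * t_ply = 24 * 0.27 = 6.48 mm

6.48 mm


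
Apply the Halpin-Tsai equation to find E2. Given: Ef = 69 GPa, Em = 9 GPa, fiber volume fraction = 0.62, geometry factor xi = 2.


eta = (Ef/Em - 1)/(Ef/Em + xi) = (7.6667 - 1)/(7.6667 + 2) = 0.6897
E2 = Em*(1+xi*eta*Vf)/(1-eta*Vf) = 29.17 GPa

29.17 GPa


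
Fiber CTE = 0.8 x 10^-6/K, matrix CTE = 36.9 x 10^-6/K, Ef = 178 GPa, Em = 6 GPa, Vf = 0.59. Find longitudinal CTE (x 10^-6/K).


E1 = Ef*Vf + Em*(1-Vf) = 107.48
alpha_1 = (alpha_f*Ef*Vf + alpha_m*Em*(1-Vf))/E1 = 1.63 x 10^-6/K

1.63 x 10^-6/K


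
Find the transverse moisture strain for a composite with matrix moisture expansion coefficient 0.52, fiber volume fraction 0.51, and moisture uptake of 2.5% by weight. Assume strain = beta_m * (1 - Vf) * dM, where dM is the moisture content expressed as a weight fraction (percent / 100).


dM = 2.5/100 = 0.025
strain = beta_m * (1-Vf) * dM = 0.52 * 0.49 * 0.025 = 0.00637

0.00637


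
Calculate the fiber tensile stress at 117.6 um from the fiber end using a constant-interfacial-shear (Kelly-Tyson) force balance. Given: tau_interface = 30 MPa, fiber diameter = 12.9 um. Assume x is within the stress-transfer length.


Force balance: sigma_f * (pi*d^2/4) = tau * (pi*d) * x  ->  sigma_f = 4 * tau * x / d
sigma_f = 4 * 30 * 117.6 / 12.9 = 1094.0 MPa

1094.0 MPa


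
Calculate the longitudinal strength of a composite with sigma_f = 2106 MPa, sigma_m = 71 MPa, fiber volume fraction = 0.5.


sigma_1 = sigma_f*Vf + sigma_m*(1-Vf) = 2106*0.5 + 71*0.5 = 1088.5 MPa

1088.5 MPa


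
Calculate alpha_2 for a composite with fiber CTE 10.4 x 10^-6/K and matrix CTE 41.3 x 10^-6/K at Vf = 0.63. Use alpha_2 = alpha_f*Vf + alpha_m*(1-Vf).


alpha_2 = alpha_f*Vf + alpha_m*(1-Vf) = 10.4*0.63 + 41.3*0.37 = 21.8 x 10^-6/K

21.8 x 10^-6/K


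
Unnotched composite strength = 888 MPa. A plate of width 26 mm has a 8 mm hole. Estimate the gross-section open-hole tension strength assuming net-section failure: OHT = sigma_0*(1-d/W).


OHT = sigma_0*(1-d/W) = 888*(1-8/26) = 614.8 MPa

614.8 MPa


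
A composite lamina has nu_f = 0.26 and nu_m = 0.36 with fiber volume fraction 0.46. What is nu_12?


nu_12 = nu_f*Vf + nu_m*(1-Vf) = 0.26*0.46 + 0.36*0.54 = 0.314

0.314


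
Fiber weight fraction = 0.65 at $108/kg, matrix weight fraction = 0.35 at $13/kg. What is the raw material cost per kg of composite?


Cost = cost_f*Wf + cost_m*Wm = 108*0.65 + 13*0.35 = $74.75/kg

$74.75/kg


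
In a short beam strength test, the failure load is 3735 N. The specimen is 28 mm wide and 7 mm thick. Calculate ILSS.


ILSS = 3F/(4bh) = 3*3735/(4*28*7) = 14.29 MPa

14.29 MPa


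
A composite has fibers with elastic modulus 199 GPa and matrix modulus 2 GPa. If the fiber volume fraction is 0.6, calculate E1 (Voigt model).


E1 = Ef*Vf + Em*(1-Vf) = 199*0.6 + 2*0.4 = 120.2 GPa

120.2 GPa


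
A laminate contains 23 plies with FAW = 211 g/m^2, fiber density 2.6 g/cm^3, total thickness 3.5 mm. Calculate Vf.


Vf = n * FAW / (rho_f * h * 1000) = 23 * 211 / (2.6 * 3.5 * 1000) = 0.5333

0.5333


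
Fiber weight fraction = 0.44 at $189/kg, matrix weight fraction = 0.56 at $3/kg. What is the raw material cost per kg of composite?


Cost = cost_f*Wf + cost_m*Wm = 189*0.44 + 3*0.56 = $84.84/kg

$84.84/kg


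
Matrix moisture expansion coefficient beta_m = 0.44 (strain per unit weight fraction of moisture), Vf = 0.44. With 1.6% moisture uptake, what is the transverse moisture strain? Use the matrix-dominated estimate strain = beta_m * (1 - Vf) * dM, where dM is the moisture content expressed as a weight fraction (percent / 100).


dM = 1.6/100 = 0.016
strain = beta_m * (1-Vf) * dM = 0.44 * 0.56 * 0.016 = 0.0039424

0.0039424


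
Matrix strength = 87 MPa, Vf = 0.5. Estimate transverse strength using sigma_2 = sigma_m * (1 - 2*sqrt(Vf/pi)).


factor = 1 - 2*sqrt(0.5/pi) = 0.2021
sigma_2 = 87 * 0.2021 = 17.58 MPa

17.58 MPa


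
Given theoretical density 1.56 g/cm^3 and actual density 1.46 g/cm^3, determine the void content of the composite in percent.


Void% = (rho_theo - rho_actual)/rho_theo * 100 = (1.56 - 1.46)/1.56 * 100 = 6.41%

6.41%


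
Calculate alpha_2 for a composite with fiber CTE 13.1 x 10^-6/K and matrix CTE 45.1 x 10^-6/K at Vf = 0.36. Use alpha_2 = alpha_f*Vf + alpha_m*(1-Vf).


alpha_2 = alpha_f*Vf + alpha_m*(1-Vf) = 13.1*0.36 + 45.1*0.64 = 33.6 x 10^-6/K

33.6 x 10^-6/K


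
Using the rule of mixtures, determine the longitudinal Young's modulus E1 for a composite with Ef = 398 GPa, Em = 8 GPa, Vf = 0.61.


E1 = Ef*Vf + Em*(1-Vf) = 398*0.61 + 8*0.39 = 245.9 GPa

245.9 GPa


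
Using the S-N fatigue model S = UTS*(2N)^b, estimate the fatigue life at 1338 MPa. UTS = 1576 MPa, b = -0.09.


N = 0.5 * (S/UTS)^(1/b) = 0.5 * (1338/1576)^(1/-0.09) = 3.0830 cycles

3.0830 cycles


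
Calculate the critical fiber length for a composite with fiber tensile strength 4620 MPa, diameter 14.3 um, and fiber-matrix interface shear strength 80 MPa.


Lc = sigma_f * d / (2 * tau_i) = 4620 * 14.3 / (2 * 80) = 412.9 um

412.9 um


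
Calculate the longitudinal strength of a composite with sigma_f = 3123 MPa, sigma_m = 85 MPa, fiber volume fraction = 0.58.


sigma_1 = sigma_f*Vf + sigma_m*(1-Vf) = 3123*0.58 + 85*0.42 = 1847.0 MPa

1847.0 MPa


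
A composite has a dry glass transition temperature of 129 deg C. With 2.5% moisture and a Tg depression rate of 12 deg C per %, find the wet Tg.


Tg_wet = Tg_dry - k*moisture = 129 - 12*2.5 = 99.0 deg C

99.0 deg C


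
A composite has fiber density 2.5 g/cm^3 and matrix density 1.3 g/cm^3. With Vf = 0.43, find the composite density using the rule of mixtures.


rho_c = rho_f*Vf + rho_m*(1-Vf) = 2.5*0.43 + 1.3*0.57 = 1.816 g/cm^3

1.816 g/cm^3


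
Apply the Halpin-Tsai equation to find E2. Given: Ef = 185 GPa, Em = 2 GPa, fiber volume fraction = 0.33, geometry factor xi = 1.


eta = (Ef/Em - 1)/(Ef/Em + xi) = (92.5 - 1)/(92.5 + 1) = 0.9786
E2 = Em*(1+xi*eta*Vf)/(1-eta*Vf) = 3.91 GPa

3.91 GPa


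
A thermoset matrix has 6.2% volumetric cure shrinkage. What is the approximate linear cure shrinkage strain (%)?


Linear shrinkage ≈ vol_shrink/3 = 6.2/3 = 2.067%

2.067%


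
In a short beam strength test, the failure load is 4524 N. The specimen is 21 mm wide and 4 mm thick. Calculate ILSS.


ILSS = 3F/(4bh) = 3*4524/(4*21*4) = 40.39 MPa

40.39 MPa


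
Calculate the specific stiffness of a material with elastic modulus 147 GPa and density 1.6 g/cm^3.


Specific stiffness = E/rho = 147/1.6 = 91.9 GPa/(g/cm^3)

91.9 GPa/(g/cm^3)


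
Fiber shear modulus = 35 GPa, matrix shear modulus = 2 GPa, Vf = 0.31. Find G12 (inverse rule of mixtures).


1/G12 = Vf/Gf + (1-Vf)/Gm = 0.31/35 + 0.69/2
G12 = 2.83 GPa

2.83 GPa


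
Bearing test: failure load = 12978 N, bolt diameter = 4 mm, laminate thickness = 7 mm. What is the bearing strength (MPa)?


sigma_br = F/(d*h) = 12978/(4*7) = 463.5 MPa

463.5 MPa


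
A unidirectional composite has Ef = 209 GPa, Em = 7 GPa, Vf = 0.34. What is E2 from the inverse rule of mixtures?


1/E2 = Vf/Ef + (1-Vf)/Em = 0.34/209 + 0.66/7
E2 = 10.43 GPa

10.43 GPa


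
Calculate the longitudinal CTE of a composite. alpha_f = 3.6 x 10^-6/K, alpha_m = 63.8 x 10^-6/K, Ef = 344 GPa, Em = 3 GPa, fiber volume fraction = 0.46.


E1 = Ef*Vf + Em*(1-Vf) = 159.86
alpha_1 = (alpha_f*Ef*Vf + alpha_m*Em*(1-Vf))/E1 = 4.21 x 10^-6/K

4.21 x 10^-6/K


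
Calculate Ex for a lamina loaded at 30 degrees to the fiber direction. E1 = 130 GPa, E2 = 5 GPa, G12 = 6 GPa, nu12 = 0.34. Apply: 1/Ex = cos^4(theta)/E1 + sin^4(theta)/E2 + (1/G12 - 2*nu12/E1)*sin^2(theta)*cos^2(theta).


cos^4(30) = 0.5625, sin^4(30) = 0.0625, sin^2(30)*cos^2(30) = 0.1875
1/G12 - 2*nu12/E1 = 1/6 - 2*0.34/130 = 0.161436 GPa^-1
1/Ex = 0.5625/130 + 0.0625/5 + 0.161436*0.1875 = 0.0470962 GPa^-1
Ex = 21.23 GPa

21.23 GPa


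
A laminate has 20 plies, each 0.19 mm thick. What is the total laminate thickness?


h = n * t_ply = 20 * 0.19 = 3.8 mm

3.8 mm


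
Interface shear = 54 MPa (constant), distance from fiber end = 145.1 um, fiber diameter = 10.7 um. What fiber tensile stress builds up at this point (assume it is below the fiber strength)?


Force balance: sigma_f * (pi*d^2/4) = tau * (pi*d) * x  ->  sigma_f = 4 * tau * x / d
sigma_f = 4 * 54 * 145.1 / 10.7 = 2929.1 MPa

2929.1 MPa


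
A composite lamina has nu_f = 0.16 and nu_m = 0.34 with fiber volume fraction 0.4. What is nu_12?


nu_12 = nu_f*Vf + nu_m*(1-Vf) = 0.16*0.4 + 0.34*0.6 = 0.268

0.268


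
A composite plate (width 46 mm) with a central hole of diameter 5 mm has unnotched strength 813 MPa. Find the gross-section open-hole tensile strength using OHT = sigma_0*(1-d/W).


OHT = sigma_0*(1-d/W) = 813*(1-5/46) = 724.6 MPa

724.6 MPa


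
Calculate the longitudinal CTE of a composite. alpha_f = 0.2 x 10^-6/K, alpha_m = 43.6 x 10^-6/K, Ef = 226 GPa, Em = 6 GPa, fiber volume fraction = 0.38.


E1 = Ef*Vf + Em*(1-Vf) = 89.6
alpha_1 = (alpha_f*Ef*Vf + alpha_m*Em*(1-Vf))/E1 = 2.0 x 10^-6/K

2.0 x 10^-6/K


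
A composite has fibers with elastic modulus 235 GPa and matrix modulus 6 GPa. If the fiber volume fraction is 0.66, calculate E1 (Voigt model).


E1 = Ef*Vf + Em*(1-Vf) = 235*0.66 + 6*0.34 = 157.14 GPa

157.14 GPa


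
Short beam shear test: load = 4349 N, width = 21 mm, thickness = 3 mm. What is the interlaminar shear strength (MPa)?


ILSS = 3F/(4bh) = 3*4349/(4*21*3) = 51.77 MPa

51.77 MPa


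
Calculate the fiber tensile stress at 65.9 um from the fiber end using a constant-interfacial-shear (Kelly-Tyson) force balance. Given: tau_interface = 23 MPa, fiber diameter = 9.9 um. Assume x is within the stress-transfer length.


Force balance: sigma_f * (pi*d^2/4) = tau * (pi*d) * x  ->  sigma_f = 4 * tau * x / d
sigma_f = 4 * 23 * 65.9 / 9.9 = 612.4 MPa

612.4 MPa


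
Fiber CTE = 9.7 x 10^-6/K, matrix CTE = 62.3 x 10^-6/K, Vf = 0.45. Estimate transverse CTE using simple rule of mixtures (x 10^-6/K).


alpha_2 = alpha_f*Vf + alpha_m*(1-Vf) = 9.7*0.45 + 62.3*0.55 = 38.6 x 10^-6/K

38.6 x 10^-6/K


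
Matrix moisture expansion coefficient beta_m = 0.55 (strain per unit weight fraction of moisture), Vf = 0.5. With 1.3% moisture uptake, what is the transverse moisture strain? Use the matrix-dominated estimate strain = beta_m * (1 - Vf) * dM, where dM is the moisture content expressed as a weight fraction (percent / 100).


dM = 1.3/100 = 0.013
strain = beta_m * (1-Vf) * dM = 0.55 * 0.5 * 0.013 = 0.003575

0.003575


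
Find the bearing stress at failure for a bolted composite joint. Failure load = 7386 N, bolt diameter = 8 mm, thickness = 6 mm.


sigma_br = F/(d*h) = 7386/(8*6) = 153.9 MPa

153.9 MPa


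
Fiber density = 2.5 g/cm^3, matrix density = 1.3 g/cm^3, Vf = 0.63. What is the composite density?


rho_c = rho_f*Vf + rho_m*(1-Vf) = 2.5*0.63 + 1.3*0.37 = 2.056 g/cm^3

2.056 g/cm^3


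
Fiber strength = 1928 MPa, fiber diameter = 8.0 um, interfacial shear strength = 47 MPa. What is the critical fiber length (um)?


Lc = sigma_f * d / (2 * tau_i) = 1928 * 8.0 / (2 * 47) = 164.1 um

164.1 um


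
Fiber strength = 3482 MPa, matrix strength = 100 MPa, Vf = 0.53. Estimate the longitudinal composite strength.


sigma_1 = sigma_f*Vf + sigma_m*(1-Vf) = 3482*0.53 + 100*0.47 = 1892.5 MPa

1892.5 MPa


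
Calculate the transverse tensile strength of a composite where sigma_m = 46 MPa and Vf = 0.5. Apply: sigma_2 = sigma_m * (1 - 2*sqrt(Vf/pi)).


factor = 1 - 2*sqrt(0.5/pi) = 0.2021
sigma_2 = 46 * 0.2021 = 9.3 MPa

9.3 MPa


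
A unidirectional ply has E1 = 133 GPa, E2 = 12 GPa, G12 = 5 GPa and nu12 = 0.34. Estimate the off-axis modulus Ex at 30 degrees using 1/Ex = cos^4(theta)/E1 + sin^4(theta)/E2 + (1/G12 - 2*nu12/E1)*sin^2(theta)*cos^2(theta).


cos^4(30) = 0.5625, sin^4(30) = 0.0625, sin^2(30)*cos^2(30) = 0.1875
1/G12 - 2*nu12/E1 = 1/5 - 2*0.34/133 = 0.194887 GPa^-1
1/Ex = 0.5625/133 + 0.0625/12 + 0.194887*0.1875 = 0.045979 GPa^-1
Ex = 21.75 GPa

21.75 GPa


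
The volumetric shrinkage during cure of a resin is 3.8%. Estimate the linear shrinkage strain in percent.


Linear shrinkage ≈ vol_shrink/3 = 3.8/3 = 1.267%

1.267%


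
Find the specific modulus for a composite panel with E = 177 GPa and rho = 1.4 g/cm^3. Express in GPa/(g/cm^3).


Specific stiffness = E/rho = 177/1.4 = 126.4 GPa/(g/cm^3)

126.4 GPa/(g/cm^3)


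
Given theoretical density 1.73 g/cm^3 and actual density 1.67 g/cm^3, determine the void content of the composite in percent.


Void% = (rho_theo - rho_actual)/rho_theo * 100 = (1.73 - 1.67)/1.73 * 100 = 3.47%

3.47%
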